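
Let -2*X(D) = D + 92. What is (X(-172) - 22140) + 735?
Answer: -21365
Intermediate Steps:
X(D) = -46 - D/2 (X(D) = -(D + 92)/2 = -(92 + D)/2 = -46 - D/2)
(X(-172) - 22140) + 735 = ((-46 - ½*(-172)) - 22140) + 735 = ((-46 + 86) - 22140) + 735 = (40 - 22140) + 735 = -22100 + 735 = -21365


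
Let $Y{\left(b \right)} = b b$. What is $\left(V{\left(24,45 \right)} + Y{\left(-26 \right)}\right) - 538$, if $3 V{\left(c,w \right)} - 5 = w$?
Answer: $\frac{464}{3} \approx 154.67$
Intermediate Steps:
$V{\left(c,w \right)} = \frac{5}{3} + \frac{w}{3}$
$Y{\left(b \right)} = b^{2}$
$\left(V{\left(24,45 \right)} + Y{\left(-26 \right)}\right) - 538 = \left(\left(\frac{5}{3} + \frac{1}{3} \cdot 45\right) + \left(-26\right)^{2}\right) - 538 = \left(\left(\frac{5}{3} + 15\right) + 676\right) - 538 = \left(\frac{50}{3} + 676\right) - 538 = \frac{2078}{3} - 538 = \frac{464}{3}$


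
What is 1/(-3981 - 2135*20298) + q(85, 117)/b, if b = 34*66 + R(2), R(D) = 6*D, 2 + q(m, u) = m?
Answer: 429326287/11669401392 ≈ 0.036791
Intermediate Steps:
q(m, u) = -2 + m
b = 2256 (b = 34*66 + 6*2 = 2244 + 12 = 2256)
1/(-3981 - 2135*20298) + q(85, 117)/b = 1/(-3981 - 2135*20298) + (-2 + 85)/2256 = (1/20298)/(-6116) + 83*(1/2256) = -1/6116*1/20298 + 83/2256 = -1/124142568 + 83/2256 = 429326287/11669401392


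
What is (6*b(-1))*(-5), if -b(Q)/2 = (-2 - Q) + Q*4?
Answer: -300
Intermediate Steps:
b(Q) = 4 - 6*Q (b(Q) = -2*((-2 - Q) + Q*4) = -2*((-2 - Q) + 4*Q) = -2*(-2 + 3*Q) = 4 - 6*Q)
(6*b(-1))*(-5) = (6*(4 - 6*(-1)))*(-5) = (6*(4 + 6))*(-5) = (6*10)*(-5) = 60*(-5) = -300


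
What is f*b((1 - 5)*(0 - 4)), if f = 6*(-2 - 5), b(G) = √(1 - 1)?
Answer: 0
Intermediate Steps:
b(G) = 0 (b(G) = √0 = 0)
f = -42 (f = 6*(-7) = -42)
f*b((1 - 5)*(0 - 4)) = -42*0 = 0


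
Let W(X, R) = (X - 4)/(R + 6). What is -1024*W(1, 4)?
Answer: 1536/5 ≈ 307.20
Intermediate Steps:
W(X, R) = (-4 + X)/(6 + R)
-1024*W(1, 4) = -1024*(-4 + 1)/(6 + 4) = -1024*(-3)/10 = -512*(-3)/5 = -1024*(-3/10) = 1536/5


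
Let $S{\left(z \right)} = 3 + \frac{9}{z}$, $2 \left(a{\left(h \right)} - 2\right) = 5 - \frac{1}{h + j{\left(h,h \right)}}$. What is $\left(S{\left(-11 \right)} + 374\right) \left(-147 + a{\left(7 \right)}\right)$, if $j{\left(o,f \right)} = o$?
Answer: $- \frac{8257379}{154} \approx -53619.0$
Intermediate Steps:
$a{\left(h \right)} = \frac{9}{2} - \frac{1}{4 h}$ ($a{\left(h \right)} = 2 + \frac{5 - \frac{1}{h + h}}{2} = 2 + \frac{5 - \frac{1}{2 h}}{2} = 2 + \left(\frac{5}{2} - \frac{1}{4 h}\right) = \frac{9}{2} - \frac{1}{4 h}$)
$\left(S{\left(-11 \right)} + 374\right) \left(-147 + a{\left(7 \right)}\right) = \left(\left(3 + \frac{9}{-11}\right) + 374\right) \left(-147 + \frac{-1 + 18 \cdot 7}{4 \cdot 7}\right) = \left(\left(3 + 9 \left(- \frac{1}{11}\right)\right) + 374\right) \left(-147 + \frac{1}{4} \cdot \frac{1}{7} \left(-1 + 126\right)\right) = \left(\left(3 - \frac{9}{11}\right) + 374\right) \left(-147 + \frac{1}{4} \cdot \frac{1}{7} \cdot 125\right) = \left(\frac{24}{11} + 374\right) \left(-147 + \frac{125}{28}\right) = \frac{4138}{11} \left(- \frac{3991}{28}\right) = - \frac{8257379}{154}$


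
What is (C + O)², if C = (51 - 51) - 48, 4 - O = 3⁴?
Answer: 15625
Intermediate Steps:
O = -77 (O = 4 - 1*3⁴ = 4 - 1*81 = 4 - 81 = -77)
C = -48 (C = 0 - 48 = -48)
(C + O)² = (-48 - 77)² = (-125)² = 15625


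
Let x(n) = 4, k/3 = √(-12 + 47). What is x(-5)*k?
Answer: 12*√35 ≈ 70.993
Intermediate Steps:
k = 3*√35 (k = 3*√(-12 + 47) = 3*√35 ≈ 17.748)
x(-5)*k = 4*(3*√35) = 12*√35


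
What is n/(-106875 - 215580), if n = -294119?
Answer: 42017/46065 ≈ 0.91212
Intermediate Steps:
n/(-106875 - 215580) = -294119/(-106875 - 215580) = -294119/(-322455) = -294119*(-1/322455) = 42017/46065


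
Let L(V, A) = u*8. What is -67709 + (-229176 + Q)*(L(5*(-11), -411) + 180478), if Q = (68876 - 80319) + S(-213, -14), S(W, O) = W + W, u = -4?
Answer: -43495673779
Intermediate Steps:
S(W, O) = 2*W
Q = -11869 (Q = (68876 - 80319) + 2*(-213) = -11443 - 426 = -11869)
L(V, A) = -32 (L(V, A) = -4*8 = -32)
-67709 + (-229176 + Q)*(L(5*(-11), -411) + 180478) = -67709 + (-229176 - 11869)*(-32 + 180478) = -67709 - 241045*180446 = -67709 - 43495606070 = -43495673779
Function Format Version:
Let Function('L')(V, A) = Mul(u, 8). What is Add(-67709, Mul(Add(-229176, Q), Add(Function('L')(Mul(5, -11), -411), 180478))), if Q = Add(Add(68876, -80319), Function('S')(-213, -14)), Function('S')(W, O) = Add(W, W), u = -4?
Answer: -43495673779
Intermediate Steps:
Function('S')(W, O) = Mul(2, W)
Q = -11869 (Q = Add(Add(68876, -80319), Mul(2, -213)) = Add(-11443, -426) = -11869)
Function('L')(V, A) = -32 (Function('L')(V, A) = Mul(-4, 8) = -32)
Add(-67709, Mul(Add(-229176, Q), Add(Function('L')(Mul(5, -11), -411), 180478))) = Add(-67709, Mul(Add(-229176, -11869), Add(-32, 180478))) = Add(-67709, Mul(-241045, 180446)) = Add(-67709, -43495606070) = -43495673779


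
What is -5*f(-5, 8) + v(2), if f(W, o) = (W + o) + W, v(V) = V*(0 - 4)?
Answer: 2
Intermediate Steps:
v(V) = -4*V (v(V) = V*(-4) = -4*V)
f(W, o) = o + 2*W
-5*f(-5, 8) + v(2) = -5*(8 + 2*(-5)) - 4*2 = -5*(8 - 10) - 8 = -5*(-2) - 8 = 10 - 8 = 2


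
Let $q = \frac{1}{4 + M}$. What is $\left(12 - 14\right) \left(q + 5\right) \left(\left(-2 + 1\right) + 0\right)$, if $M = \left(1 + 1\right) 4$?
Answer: $\frac{61}{6} \approx 10.167$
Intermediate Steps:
$M = 8$ ($M = 2 \cdot 4 = 8$)
$q = \frac{1}{12}$ ($q = \frac{1}{4 + 8} = \frac{1}{12} \approx 0.083333$)
$\left(12 - 14\right) \left(q + 5\right) \left(\left(-2 + 1\right) + 0\right) = \left(12 - 14\right) \left(\frac{1}{12} + 5\right) \left(\left(-2 + 1\right) + 0\right) = - 2 \frac{61 \left(-1 + 0\right)}{12} = - 2 \cdot \frac{61}{12} \left(-1\right) = \left(-2\right) \left(- \frac{61}{12}\right) = \frac{61}{6}$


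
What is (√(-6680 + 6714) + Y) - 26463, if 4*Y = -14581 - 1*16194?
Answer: -136627/4 + √34 ≈ -34151.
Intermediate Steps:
Y = -30775/4 (Y = (-14581 - 1*16194)/4 = (-14581 - 16194)/4 = (¼)*(-30775) = -30775/4 ≈ -7693.8)
(√(-6680 + 6714) + Y) - 26463 = (√(-6680 + 6714) - 30775/4) - 26463 = (√34 - 30775/4) - 26463 = (-30775/4 + √34) - 26463 = -136627/4 + √34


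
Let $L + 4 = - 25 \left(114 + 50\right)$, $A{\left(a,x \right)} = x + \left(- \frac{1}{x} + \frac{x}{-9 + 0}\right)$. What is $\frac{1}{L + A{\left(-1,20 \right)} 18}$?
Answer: $- \frac{10}{37849} \approx -0.00026421$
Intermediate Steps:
$A{\left(a,x \right)} = - \frac{1}{x} + \frac{8 x}{9}$ ($A{\left(a,x \right)} = x + \left(- \frac{1}{x} + \frac{x}{-9}\right) = x + \left(- \frac{1}{x} + x \left(- \frac{1}{9}\right)\right) = x - \left(\frac{1}{x} + \frac{x}{9}\right) = - \frac{1}{x} + \frac{8 x}{9}$)
$L = -4104$ ($L = -4 - 25 \left(114 + 50\right) = -4 - 4100 = -4104$)
$\frac{1}{L + A{\left(-1,20 \right)} 18} = \frac{1}{-4104 + \left(- \frac{1}{20} + \frac{8}{9} \cdot 20\right) 18} = \frac{1}{-4104 + \left(\left(-1\right) \frac{1}{20} + \frac{160}{9}\right) 18} = \frac{1}{-4104 + \left(- \frac{1}{20} + \frac{160}{9}\right) 18} = \frac{1}{-4104 + \frac{3191}{180} \cdot 18} = \frac{1}{-4104 + \frac{3191}{10}} = \frac{1}{- \frac{37849}{10}} = - \frac{10}{37849}$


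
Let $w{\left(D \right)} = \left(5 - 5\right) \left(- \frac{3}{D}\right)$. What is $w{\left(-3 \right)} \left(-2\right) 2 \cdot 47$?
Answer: $0$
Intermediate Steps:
$w{\left(D \right)} = 0$ ($w{\left(D \right)} = 0 \left(- \frac{3}{D}\right) = 0$)
$w{\left(-3 \right)} \left(-2\right) 2 \cdot 47 = 0 \left(-2\right) 2 \cdot 47 = 0 \cdot 2 \cdot 47 = 0 \cdot 47 = 0$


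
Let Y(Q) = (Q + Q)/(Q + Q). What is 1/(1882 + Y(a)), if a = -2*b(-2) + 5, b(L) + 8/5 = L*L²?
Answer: 1/1883 ≈ 0.00053107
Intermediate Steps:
b(L) = -8/5 + L³ (b(L) = -8/5 + L*L² = -8/5 + L³)
a = 121/5 (a = -2*(-8/5 + (-2)³) + 5 = -2*(-8/5 - 8) + 5 = -2*(-48/5) + 5 = 96/5 + 5 = 121/5 ≈ 24.200)
Y(Q) = 1 (Y(Q) = (2*Q)/((2*Q)) = (2*Q)*(1/(2*Q)) = 1)
1/(1882 + Y(a)) = 1/(1882 + 1) = 1/1883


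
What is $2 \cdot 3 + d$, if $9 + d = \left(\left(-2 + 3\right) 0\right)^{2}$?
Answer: $-3$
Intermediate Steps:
$d = -9$ ($d = -9 + \left(\left(-2 + 3\right) 0\right)^{2} = -9 + \left(1 \cdot 0\right)^{2} = -9 + 0^{2} = -9 + 0 = -9$)
$2 \cdot 3 + d = 2 \cdot 3 - 9 = 6 - 9 = -3$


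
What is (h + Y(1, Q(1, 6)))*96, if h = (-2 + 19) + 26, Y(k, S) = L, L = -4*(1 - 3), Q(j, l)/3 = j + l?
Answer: 4896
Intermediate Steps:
Q(j, l) = 3*j + 3*l (Q(j, l) = 3*(j + l) = 3*j + 3*l)
L = 8 (L = -4*(-2) = 8)
Y(k, S) = 8
h = 43 (h = 17 + 26 = 43)
(h + Y(1, Q(1, 6)))*96 = (43 + 8)*96 = 51*96 = 4896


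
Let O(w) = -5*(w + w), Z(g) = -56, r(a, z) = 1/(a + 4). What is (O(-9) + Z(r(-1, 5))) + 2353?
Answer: 2387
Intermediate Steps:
r(a, z) = 1/(4 + a)
O(w) = -10*w
(O(-9) + Z(r(-1, 5))) + 2353 = (-10*(-9) - 56) + 2353 = (90 - 56) + 2353 = 34 + 2353 = 2387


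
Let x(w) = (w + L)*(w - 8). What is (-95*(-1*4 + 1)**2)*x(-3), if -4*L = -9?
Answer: -28215/4 ≈ -7053.8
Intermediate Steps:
L = 9/4 (L = -1/4*(-9) = 9/4 ≈ 2.2500)
x(w) = (-8 + w)*(9/4 + w) (x(w) = (w + 9/4)*(w - 8) = (9/4 + w)*(-8 + w) = (-8 + w)*(9/4 + w))
(-95*(-1*4 + 1)**2)*x(-3) = (-95*(-1*4 + 1)**2)*(-18 + (-3)**2 - 23/4*(-3)) = (-95*(-4 + 1)**2)*(-18 + 9 + 69/4) = -95*(-3)**2*(33/4) = -95*9*(33/4) = -855*33/4 = -28215/4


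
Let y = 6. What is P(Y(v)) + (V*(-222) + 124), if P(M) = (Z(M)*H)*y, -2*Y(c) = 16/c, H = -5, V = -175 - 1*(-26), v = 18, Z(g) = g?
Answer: 99646/3 ≈ 33215.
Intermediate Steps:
V = -149 (V = -175 + 26 = -149)
Y(c) = -8/c
P(M) = -30*M (P(M) = (M*(-5))*6 = -5*M*6 = -30*M)
P(Y(v)) + (V*(-222) + 124) = -(-240)/18 + (-149*(-222) + 124) = -(-240)/18 + (33078 + 124) = -30*(-4/9) + 33202 = 40/3 + 33202 = 99646/3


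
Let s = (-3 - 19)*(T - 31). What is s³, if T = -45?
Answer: 4674216448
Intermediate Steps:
s = 1672 (s = (-3 - 19)*(-45 - 31) = -22*(-76) = 1672)
s³ = 1672³ = 4674216448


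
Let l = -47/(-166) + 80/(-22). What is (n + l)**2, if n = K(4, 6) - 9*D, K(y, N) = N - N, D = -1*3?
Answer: 1864426041/3334276 ≈ 559.17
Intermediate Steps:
D = -3
K(y, N) = 0
n = 27 (n = 0 - 9*(-3) = 0 + 27 = 27)
l = -6123/1826 (l = -47*(-1/166) + 80*(-1/22) = 47/166 - 40/11 = -6123/1826 ≈ -3.3532)
(n + l)**2 = (27 - 6123/1826)**2 = (43179/1826)**2 = 1864426041/3334276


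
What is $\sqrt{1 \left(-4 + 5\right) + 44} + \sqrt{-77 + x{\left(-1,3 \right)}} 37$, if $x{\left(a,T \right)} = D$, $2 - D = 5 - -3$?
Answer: $3 \sqrt{5} + 37 i \sqrt{83} \approx 6.7082 + 337.09 i$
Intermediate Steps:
$D = -6$ ($D = 2 - \left(5 - -3\right) = 2 - \left(5 + 3\right) = 2 - 8 = -6$)
$x{\left(a,T \right)} = -6$
$\sqrt{1 \left(-4 + 5\right) + 44} + \sqrt{-77 + x{\left(-1,3 \right)}} 37 = \sqrt{1 \left(-4 + 5\right) + 44} + \sqrt{-77 - 6} \cdot 37 = \sqrt{1 \cdot 1 + 44} + \sqrt{-83} \cdot 37 = \sqrt{1 + 44} + i \sqrt{83} \cdot 37 = \sqrt{45} + 37 i \sqrt{83} = 3 \sqrt{5} + 37 i \sqrt{83}$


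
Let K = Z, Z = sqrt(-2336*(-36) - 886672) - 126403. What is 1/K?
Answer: -126403/15978520985 - 4*I*sqrt(50161)/15978520985 ≈ -7.9108e-6 - 5.6067e-8*I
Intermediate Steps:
Z = -126403 + 4*I*sqrt(50161) (Z = sqrt(84096 - 886672) - 126403 = sqrt(-802576) - 126403 = 4*I*sqrt(50161) - 126403 = -126403 + 4*I*sqrt(50161) ≈ -1.264e+5 + 895.87*I)
K = -126403 + 4*I*sqrt(50161) ≈ -1.264e+5 + 895.87*I
1/K = 1/(-126403 + 4*I*sqrt(50161))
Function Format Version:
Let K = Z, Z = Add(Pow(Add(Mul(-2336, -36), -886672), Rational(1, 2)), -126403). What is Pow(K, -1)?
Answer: Add(Rational(-126403, 15978520985), Mul(Rational(-4, 15978520985), I, Pow(50161, Rational(1, 2)))) ≈ Add(-7.9108e-6, Mul(-5.6067e-8, I))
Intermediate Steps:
Z = Add(-126403, Mul(4, I, Pow(50161, Rational(1, 2)))) (Z = Add(Pow(Add(84096, -886672), Rational(1, 2)), -126403) = Add(Pow(-802576, Rational(1, 2)), -126403) = Add(Mul(4, I, Pow(50161, Rational(1, 2))), -126403) = Add(-126403, Mul(4, I, Pow(50161, Rational(1, 2)))) ≈ Add(-1.2640e+5, Mul(895.87, I)))
K = Add(-126403, Mul(4, I, Pow(50161, Rational(1, 2)))) ≈ Add(-1.2640e+5, Mul(895.87, I))
Pow(K, -1) = Pow(Add(-126403, Mul(4, I, Pow(50161, Rational(1, 2)))), -1)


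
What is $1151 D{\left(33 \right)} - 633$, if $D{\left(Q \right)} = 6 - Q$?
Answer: $-31710$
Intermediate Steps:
$1151 D{\left(33 \right)} - 633 = 1151 \left(6 - 33\right) - 633 = 1151 \left(-27\right) - 633 = -31077 - 633 = -31710$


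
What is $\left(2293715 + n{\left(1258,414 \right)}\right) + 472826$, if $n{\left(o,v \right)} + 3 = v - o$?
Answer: $2765694$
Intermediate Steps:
$n{\left(o,v \right)} = -3 + v - o$ ($n{\left(o,v \right)} = -3 - \left(o - v\right) = -3 + v - o$)
$\left(2293715 + n{\left(1258,414 \right)}\right) + 472826 = \left(2293715 - 847\right) + 472826 = 2292868 + 472826 = 2765694$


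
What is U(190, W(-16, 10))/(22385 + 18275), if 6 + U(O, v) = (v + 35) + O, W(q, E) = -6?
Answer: 213/40660 ≈ 0.0052386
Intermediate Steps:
U(O, v) = 29 + O + v (U(O, v) = -6 + ((v + 35) + O) = -6 + ((35 + v) + O) = -6 + (35 + O + v) = 29 + O + v)
U(190, W(-16, 10))/(22385 + 18275) = (29 + 190 - 6)/(22385 + 18275) = 213/40660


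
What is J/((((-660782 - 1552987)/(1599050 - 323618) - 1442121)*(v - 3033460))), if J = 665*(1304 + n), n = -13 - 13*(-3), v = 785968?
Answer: 94004652700/344489858582813931 ≈ 2.7288e-7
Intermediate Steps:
n = 26 (n = -13 + 39 = 26)
J = 884450 (J = 665*(1304 + 26) = 665*1330 = 884450)
J/((((-660782 - 1552987)/(1599050 - 323618) - 1442121)*(v - 3033460))) = 884450/((((-660782 - 1552987)/(1599050 - 323618) - 1442121)*(785968 - 3033460))) = 884450/(((-2213769/1275432 - 1442121)*(-2247492))) = 884450/(((-2213769*1/1275432 - 1442121)*(-2247492))) = 884450/(((-737923/425144 - 1442121)*(-2247492))) = 884450/((-613109828347/425144*(-2247492))) = 884450/(344489858582813931/106286) = 884450*(106286/344489858582813931) = 94004652700/344489858582813931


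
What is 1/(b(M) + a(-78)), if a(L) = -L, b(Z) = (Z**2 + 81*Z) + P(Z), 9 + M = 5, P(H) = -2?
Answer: -1/232 ≈ -0.0043103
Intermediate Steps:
M = -4 (M = -9 + 5 = -4)
b(Z) = -2 + Z**2 + 81*Z (b(Z) = (Z**2 + 81*Z) - 2 = -2 + Z**2 + 81*Z)
1/(b(M) + a(-78)) = 1/((-2 + (-4)**2 + 81*(-4)) - 1*(-78)) = 1/((-2 + 16 - 324) + 78) = 1/(-310 + 78) = 1/(-232) = -1/232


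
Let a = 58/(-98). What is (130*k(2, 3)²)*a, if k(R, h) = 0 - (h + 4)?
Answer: -3770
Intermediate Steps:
k(R, h) = -4 - h (k(R, h) = 0 - (4 + h) = 0 + (-4 - h) = -4 - h)
a = -29/49 (a = 58*(-1/98) = -29/49 ≈ -0.59184)
(130*k(2, 3)²)*a = (130*(-4 - 1*3)²)*(-29/49) = (130*(-4 - 3)²)*(-29/49) = (130*(-7)²)*(-29/49) = (130*49)*(-29/49) = 6370*(-29/49) = -3770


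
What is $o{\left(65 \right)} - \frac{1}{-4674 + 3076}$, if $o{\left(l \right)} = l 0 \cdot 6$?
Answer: $\frac{1}{1598} \approx 0.00062578$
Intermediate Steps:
$o{\left(l \right)} = 0$ ($o{\left(l \right)} = 0 \cdot 6 = 0$)
$o{\left(65 \right)} - \frac{1}{-4674 + 3076} = 0 - \frac{1}{-4674 + 3076} = 0 - \frac{1}{-1598} = 0 - - \frac{1}{1598} = 0 + \frac{1}{1598} = \frac{1}{1598}$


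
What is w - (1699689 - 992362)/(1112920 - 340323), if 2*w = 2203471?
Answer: 1702393669533/1545194 ≈ 1.1017e+6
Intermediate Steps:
w = 2203471/2 (w = (½)*2203471 = 2203471/2 ≈ 1.1017e+6)
w - (1699689 - 992362)/(1112920 - 340323) = 2203471/2 - (1699689 - 992362)/(1112920 - 340323) = 2203471/2 - 707327/772597 = 1702393669533/1545194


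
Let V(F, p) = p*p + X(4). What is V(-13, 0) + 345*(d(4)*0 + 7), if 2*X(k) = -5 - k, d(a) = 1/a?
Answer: 4821/2 ≈ 2410.5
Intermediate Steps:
d(a) = 1/a
X(k) = -5/2 - k/2 (X(k) = (-5 - k)/2 = -5/2 - k/2)
V(F, p) = -9/2 + p² (V(F, p) = p*p + (-5/2 - ½*4) = p² + (-5/2 - 2) = p² - 9/2 = -9/2 + p²)
V(-13, 0) + 345*(d(4)*0 + 7) = (-9/2 + 0²) + 345*(0/4 + 7) = (-9/2 + 0) + 345*((¼)*0 + 7) = -9/2 + 345*(0 + 7) = -9/2 + 345*7 = -9/2 + 2415 = 4821/2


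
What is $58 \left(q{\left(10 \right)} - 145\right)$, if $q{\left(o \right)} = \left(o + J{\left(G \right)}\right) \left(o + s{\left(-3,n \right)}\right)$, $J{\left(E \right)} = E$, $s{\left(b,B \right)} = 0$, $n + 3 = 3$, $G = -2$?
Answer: $-3770$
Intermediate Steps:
$n = 0$ ($n = -3 + 3 = 0$)
$q{\left(o \right)} = o \left(-2 + o\right)$ ($q{\left(o \right)} = \left(o - 2\right) \left(o + 0\right) = \left(-2 + o\right) o = o \left(-2 + o\right)$)
$58 \left(q{\left(10 \right)} - 145\right) = 58 \left(10 \left(-2 + 10\right) - 145\right) = 58 \left(10 \cdot 8 - 145\right) = 58 \left(80 - 145\right) = 58 \left(-65\right) = -3770$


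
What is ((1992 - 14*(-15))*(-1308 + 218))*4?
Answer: -9600720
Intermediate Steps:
((1992 - 14*(-15))*(-1308 + 218))*4 = ((1992 + 210)*(-1090))*4 = (2202*(-1090))*4 = -2400180*4 = -9600720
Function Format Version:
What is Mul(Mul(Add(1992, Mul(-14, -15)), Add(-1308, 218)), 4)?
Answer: -9600720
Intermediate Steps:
Mul(Mul(Add(1992, Mul(-14, -15)), Add(-1308, 218)), 4) = Mul(Mul(Add(1992, 210), -1090), 4) = Mul(Mul(2202, -1090), 4) = Mul(-2400180, 4) = -9600720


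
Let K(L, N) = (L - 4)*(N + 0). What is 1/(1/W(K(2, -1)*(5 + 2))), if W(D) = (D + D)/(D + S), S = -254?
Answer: -7/60 ≈ -0.11667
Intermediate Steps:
K(L, N) = N*(-4 + L) (K(L, N) = (-4 + L)*N = N*(-4 + L))
W(D) = 2*D/(-254 + D) (W(D) = (D + D)/(D - 254) = (2*D)/(-254 + D) = 2*D/(-254 + D))
1/(1/W(K(2, -1)*(5 + 2))) = 1/(1/(2*((-(-4 + 2))*(5 + 2))/(-254 + (-(-4 + 2))*(5 + 2)))) = 1/(1/(2*(-1*(-2)*7)/(-254 - 1*(-2)*7))) = 1/(1/(2*(2*7)/(-254 + 2*7))) = 1/(1/(2*14/(-254 + 14))) = 1/(1/(2*14/(-240))) = 1/(1/(2*14*(-1/240))) = 1/(1/(-7/60)) = 1/(-60/7) = -7/60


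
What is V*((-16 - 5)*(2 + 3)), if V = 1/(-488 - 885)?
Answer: 105/1373 ≈ 0.076475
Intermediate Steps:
V = -1/1373 (V = 1/(-1373) = -1/1373 ≈ -0.00072833)
V*((-16 - 5)*(2 + 3)) = -(-16 - 5)*(2 + 3)/1373 = -(-21)*5/1373 = -1/1373*(-105) = 105/1373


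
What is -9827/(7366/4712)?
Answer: -23152412/3683 ≈ -6286.3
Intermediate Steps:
-9827/(7366/4712) = -9827/(7366*(1/4712)) = -9827/3683/2356 = -9827*2356/3683 = -23152412/3683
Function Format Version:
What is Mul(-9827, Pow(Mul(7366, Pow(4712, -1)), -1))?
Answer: Rational(-23152412, 3683) ≈ -6286.3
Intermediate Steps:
Mul(-9827, Pow(Mul(7366, Pow(4712, -1)), -1)) = Mul(-9827, Pow(Mul(7366, Rational(1, 4712)), -1)) = Mul(-9827, Pow(Rational(3683, 2356), -1)) = Mul(-9827, Rational(2356, 3683)) = Rational(-23152412, 3683)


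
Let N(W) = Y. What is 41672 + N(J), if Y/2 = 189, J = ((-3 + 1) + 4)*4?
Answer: 42050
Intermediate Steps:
J = 8 (J = (-2 + 4)*4 = 2*4 = 8)
Y = 378 (Y = 2*189 = 378)
N(W) = 378
41672 + N(J) = 41672 + 378 = 42050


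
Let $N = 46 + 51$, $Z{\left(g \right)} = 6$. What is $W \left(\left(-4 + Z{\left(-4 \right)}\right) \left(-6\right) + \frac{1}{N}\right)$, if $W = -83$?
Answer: $\frac{96529}{97} \approx 995.14$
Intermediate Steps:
$N = 97$
$W \left(\left(-4 + Z{\left(-4 \right)}\right) \left(-6\right) + \frac{1}{N}\right) = - 83 \left(\left(-4 + 6\right) \left(-6\right) + \frac{1}{97}\right) = - 83 \left(2 \left(-6\right) + \frac{1}{97}\right) = - 83 \left(-12 + \frac{1}{97}\right) = \left(-83\right) \left(- \frac{1163}{97}\right) = \frac{96529}{97}$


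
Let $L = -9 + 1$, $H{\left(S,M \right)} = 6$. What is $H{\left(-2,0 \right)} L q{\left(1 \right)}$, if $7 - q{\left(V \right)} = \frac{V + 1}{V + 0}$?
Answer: $-240$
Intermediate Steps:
$q{\left(V \right)} = 7 - \frac{1 + V}{V}$ ($q{\left(V \right)} = 7 - \frac{V + 1}{V + 0} = 7 - \frac{1 + V}{V}$)
$L = -8$
$H{\left(-2,0 \right)} L q{\left(1 \right)} = 6 \left(-8\right) \left(6 - 1^{-1}\right) = - 48 \left(6 - 1\right) = \left(-48\right) 5 = -240$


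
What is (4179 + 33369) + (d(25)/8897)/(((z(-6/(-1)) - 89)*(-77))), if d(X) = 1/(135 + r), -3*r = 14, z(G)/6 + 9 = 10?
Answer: 834787571761839/22232544257 ≈ 37548.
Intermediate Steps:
z(G) = 6 (z(G) = -54 + 6*10 = -54 + 60 = 6)
r = -14/3 (r = -⅓*14 = -14/3 ≈ -4.6667)
d(X) = 3/391 (d(X) = 1/(135 - 14/3) = 1/(391/3) = 3/391)
(4179 + 33369) + (d(25)/8897)/(((z(-6/(-1)) - 89)*(-77))) = (4179 + 33369) + ((3/391)/8897)/(((6 - 89)*(-77))) = 37548 + ((3/391)*(1/8897))/((-83*(-77))) = 37548 + (3/3478727)/6391 = 37548 + (3/3478727)*(1/6391) = 37548 + 3/22232544257 = 834787571761839/22232544257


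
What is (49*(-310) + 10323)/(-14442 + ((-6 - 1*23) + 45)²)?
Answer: 4867/14186 ≈ 0.34308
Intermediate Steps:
(49*(-310) + 10323)/(-14442 + ((-6 - 1*23) + 45)²) = (-15190 + 10323)/(-14442 + ((-6 - 23) + 45)²) = -4867/(-14442 + (-29 + 45)²) = -4867/(-14442 + 16²) = -4867/(-14442 + 256) = -4867/(-14186) = -4867*(-1/14186) = 4867/14186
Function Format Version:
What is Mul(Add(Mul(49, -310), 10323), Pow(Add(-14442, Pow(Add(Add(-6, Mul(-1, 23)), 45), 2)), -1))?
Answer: Rational(4867, 14186) ≈ 0.34308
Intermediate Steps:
Mul(Add(Mul(49, -310), 10323), Pow(Add(-14442, Pow(Add(Add(-6, Mul(-1, 23)), 45), 2)), -1)) = Mul(Add(-15190, 10323), Pow(Add(-14442, Pow(Add(Add(-6, -23), 45), 2)), -1)) = Mul(-4867, Pow(Add(-14442, Pow(Add(-29, 45), 2)), -1)) = Mul(-4867, Pow(Add(-14442, Pow(16, 2)), -1)) = Mul(-4867, Pow(Add(-14442, 256), -1)) = Mul(-4867, Pow(-14186, -1)) = Mul(-4867, Rational(-1, 14186)) = Rational(4867, 14186)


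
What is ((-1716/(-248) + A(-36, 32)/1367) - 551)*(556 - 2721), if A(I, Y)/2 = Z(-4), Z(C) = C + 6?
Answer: 99834131895/84754 ≈ 1.1779e+6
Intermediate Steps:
Z(C) = 6 + C
A(I, Y) = 4 (A(I, Y) = 2*(6 - 4) = 2*2 = 4)
((-1716/(-248) + A(-36, 32)/1367) - 551)*(556 - 2721) = ((-1716/(-248) + 4/1367) - 551)*(556 - 2721) = ((-1716*(-1/248) + 4*(1/1367)) - 551)*(-2165) = ((429/62 + 4/1367) - 551)*(-2165) = (586691/84754 - 551)*(-2165) = -46112763/84754*(-2165) = 99834131895/84754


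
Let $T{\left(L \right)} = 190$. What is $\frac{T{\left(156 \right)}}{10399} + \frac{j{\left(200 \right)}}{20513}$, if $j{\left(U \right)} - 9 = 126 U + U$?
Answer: $\frac{268125661}{213314687} \approx 1.2569$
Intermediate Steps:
$j{\left(U \right)} = 9 + 127 U$ ($j{\left(U \right)} = 9 + \left(126 U + U\right) = 9 + 127 U$)
$\frac{T{\left(156 \right)}}{10399} + \frac{j{\left(200 \right)}}{20513} = \frac{190}{10399} + \frac{9 + 127 \cdot 200}{20513} = 190 \cdot \frac{1}{10399} + \left(9 + 25400\right) \frac{1}{20513} = \frac{190}{10399} + 25409 \cdot \frac{1}{20513} = \frac{190}{10399} + \frac{25409}{20513} = \frac{268125661}{213314687}$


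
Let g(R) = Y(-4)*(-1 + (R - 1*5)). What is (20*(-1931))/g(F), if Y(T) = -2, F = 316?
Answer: 1931/31 ≈ 62.290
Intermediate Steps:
g(R) = 12 - 2*R (g(R) = -2*(-1 + (R - 1*5)) = -2*(-1 + (R - 5)) = -2*(-1 + (-5 + R)) = -2*(-6 + R) = 12 - 2*R)
(20*(-1931))/g(F) = (20*(-1931))/(12 - 2*316) = -38620/(12 - 632) = -38620/(-620) = -38620*(-1/620) = 1931/31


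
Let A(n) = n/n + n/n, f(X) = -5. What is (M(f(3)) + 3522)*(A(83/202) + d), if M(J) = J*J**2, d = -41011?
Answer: -139307573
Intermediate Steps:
A(n) = 2 (A(n) = 1 + 1 = 2)
M(J) = J**3
(M(f(3)) + 3522)*(A(83/202) + d) = ((-5)**3 + 3522)*(2 - 41011) = (-125 + 3522)*(-41009) = 3397*(-41009) = -139307573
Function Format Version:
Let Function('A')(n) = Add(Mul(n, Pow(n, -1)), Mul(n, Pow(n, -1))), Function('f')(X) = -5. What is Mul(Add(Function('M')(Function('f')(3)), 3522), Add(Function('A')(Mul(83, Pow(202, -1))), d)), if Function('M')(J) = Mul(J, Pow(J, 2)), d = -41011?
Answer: -139307573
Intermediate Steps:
Function('A')(n) = 2 (Function('A')(n) = Add(1, 1) = 2)
Function('M')(J) = Pow(J, 3)
Mul(Add(Function('M')(Function('f')(3)), 3522), Add(Function('A')(Mul(83, Pow(202, -1))), d)) = Mul(Add(Pow(-5, 3), 3522), Add(2, -41011)) = Mul(Add(-125, 3522), -41009) = Mul(3397, -41009) = -139307573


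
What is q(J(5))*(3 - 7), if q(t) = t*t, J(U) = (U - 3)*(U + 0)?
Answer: -400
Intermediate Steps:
J(U) = U*(-3 + U) (J(U) = (-3 + U)*U = U*(-3 + U))
q(t) = t²
q(J(5))*(3 - 7) = (5*(-3 + 5))²*(3 - 7) = (5*2)²*(-4) = 10²*(-4) = 100*(-4) = -400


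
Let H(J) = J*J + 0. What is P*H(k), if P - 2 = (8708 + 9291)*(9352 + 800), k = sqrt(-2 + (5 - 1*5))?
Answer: -365451700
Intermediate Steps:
k = I*sqrt(2) (k = sqrt(-2 + (5 - 5)) = sqrt(-2 + 0) = sqrt(-2) = I*sqrt(2) ≈ 1.4142*I)
H(J) = J**2 (H(J) = J**2 + 0 = J**2)
P = 182725850 (P = 2 + (8708 + 9291)*(9352 + 800) = 2 + 17999*10152 = 2 + 182725848 = 182725850)
P*H(k) = 182725850*(I*sqrt(2))**2 = 182725850*(-2) = -365451700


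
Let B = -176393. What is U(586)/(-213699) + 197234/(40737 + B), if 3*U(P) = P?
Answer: -63262810057/43484327316 ≈ -1.4548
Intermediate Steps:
U(P) = P/3
U(586)/(-213699) + 197234/(40737 + B) = ((⅓)*586)/(-213699) + 197234/(40737 - 176393) = (586/3)*(-1/213699) + 197234/(-135656) = -586/641097 + 197234*(-1/135656) = -586/641097 - 98617/67828 = -63262810057/43484327316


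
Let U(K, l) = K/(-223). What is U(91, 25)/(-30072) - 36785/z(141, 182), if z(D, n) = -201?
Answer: 3915591877/21395512 ≈ 183.01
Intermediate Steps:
U(K, l) = -K/223 (U(K, l) = K*(-1/223) = -K/223)
U(91, 25)/(-30072) - 36785/z(141, 182) = -1/223*91/(-30072) - 36785/(-201) = -91/223*(-1/30072) - 36785*(-1/201) = 13/958008 + 36785/201 = 3915591877/21395512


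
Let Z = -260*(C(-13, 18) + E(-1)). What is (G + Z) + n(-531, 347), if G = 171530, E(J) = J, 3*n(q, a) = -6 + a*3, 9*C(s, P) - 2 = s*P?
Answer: 1609535/9 ≈ 1.7884e+5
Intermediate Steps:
C(s, P) = 2/9 + P*s/9 (C(s, P) = 2/9 + (s*P)/9 = 2/9 + (P*s)/9 = 2/9 + P*s/9)
n(q, a) = -2 + a (n(q, a) = (-6 + a*3)/3 = (-6 + 3*a)/3 = -2 + a)
Z = 62660/9 (Z = -260*((2/9 + (⅑)*18*(-13)) - 1) = -260*((2/9 - 26) - 1) = -260*(-232/9 - 1) = -260*(-241/9) = 62660/9 ≈ 6962.2)
(G + Z) + n(-531, 347) = (171530 + 62660/9) + (-2 + 347) = 1606430/9 + 345 = 1609535/9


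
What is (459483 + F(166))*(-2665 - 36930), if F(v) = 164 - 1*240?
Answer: -18190220165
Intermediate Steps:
F(v) = -76 (F(v) = 164 - 240 = -76)
(459483 + F(166))*(-2665 - 36930) = (459483 - 76)*(-2665 - 36930) = 459407*(-39595) = -18190220165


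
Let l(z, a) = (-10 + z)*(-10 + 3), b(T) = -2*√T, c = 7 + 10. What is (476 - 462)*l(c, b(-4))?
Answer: -686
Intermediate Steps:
c = 17
l(z, a) = 70 - 7*z (l(z, a) = (-10 + z)*(-7) = 70 - 7*z)
(476 - 462)*l(c, b(-4)) = (476 - 462)*(70 - 7*17) = 14*(70 - 119) = 14*(-49) = -686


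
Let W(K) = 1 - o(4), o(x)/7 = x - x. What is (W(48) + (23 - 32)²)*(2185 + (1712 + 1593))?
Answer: 450180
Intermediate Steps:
o(x) = 0 (o(x) = 7*(x - x) = 7*0 = 0)
W(K) = 1 (W(K) = 1 - 1*0 = 1 + 0 = 1)
(W(48) + (23 - 32)²)*(2185 + (1712 + 1593)) = (1 + (23 - 32)²)*(2185 + (1712 + 1593)) = (1 + (-9)²)*(2185 + 3305) = (1 + 81)*5490 = 82*5490 = 450180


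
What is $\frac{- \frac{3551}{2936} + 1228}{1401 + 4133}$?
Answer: $\frac{3601857}{16247824} \approx 0.22168$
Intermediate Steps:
$\frac{- \frac{3551}{2936} + 1228}{1401 + 4133} = \frac{\left(-3551\right) \frac{1}{2936} + 1228}{5534} = \left(- \frac{3551}{2936} + 1228\right) \frac{1}{5534} = \frac{3601857}{2936} \cdot \frac{1}{5534} = \frac{3601857}{16247824}$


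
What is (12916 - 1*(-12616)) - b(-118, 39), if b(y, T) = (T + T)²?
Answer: 19448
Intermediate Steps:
b(y, T) = 4*T² (b(y, T) = (2*T)² = 4*T²)
(12916 - 1*(-12616)) - b(-118, 39) = (12916 - 1*(-12616)) - 4*39² = (12916 + 12616) - 4*1521 = 25532 - 1*6084 = 25532 - 6084 = 19448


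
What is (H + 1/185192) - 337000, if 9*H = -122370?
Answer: -194783093677/555576 ≈ -3.5060e+5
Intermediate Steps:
H = -40790/3 (H = (⅑)*(-122370) = -40790/3 ≈ -13597.)
(H + 1/185192) - 337000 = (-40790/3 + 1/185192) - 337000 = -7553981677/555576 - 337000 = -194783093677/555576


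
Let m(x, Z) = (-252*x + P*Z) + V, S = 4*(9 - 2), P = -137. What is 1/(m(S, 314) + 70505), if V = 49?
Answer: 1/20480 ≈ 4.8828e-5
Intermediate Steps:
S = 28 (S = 4*7 = 28)
m(x, Z) = 49 - 252*x - 137*Z (m(x, Z) = (-252*x - 137*Z) + 49 = 49 - 252*x - 137*Z)
1/(m(S, 314) + 70505) = 1/((49 - 252*28 - 137*314) + 70505) = 1/((49 - 7056 - 43018) + 70505) = 1/(-50025 + 70505) = 1/20480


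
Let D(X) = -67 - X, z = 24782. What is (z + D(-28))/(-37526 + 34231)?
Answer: -24743/3295 ≈ -7.5093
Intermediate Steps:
(z + D(-28))/(-37526 + 34231) = (24782 + (-67 - 1*(-28)))/(-37526 + 34231) = (24782 + (-67 + 28))/(-3295) = (24782 - 39)*(-1/3295) = 24743*(-1/3295) = -24743/3295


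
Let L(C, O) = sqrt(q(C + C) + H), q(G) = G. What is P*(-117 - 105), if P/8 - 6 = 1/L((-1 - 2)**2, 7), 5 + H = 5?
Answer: -10656 - 296*sqrt(2) ≈ -11075.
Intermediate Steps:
H = 0 (H = -5 + 5 = 0)
L(C, O) = sqrt(2)*sqrt(C) (L(C, O) = sqrt((C + C) + 0) = sqrt(2*C + 0) = sqrt(2*C) = sqrt(2)*sqrt(C))
P = 48 + 4*sqrt(2)/3 (P = 48 + 8/((sqrt(2)*sqrt((-1 - 2)**2))) = 48 + 8/((sqrt(2)*sqrt((-3)**2))) = 48 + 8/((sqrt(2)*sqrt(9))) = 48 + 8/((sqrt(2)*3)) = 48 + 8/((3*sqrt(2))) = 48 + 8*(sqrt(2)/6) = 48 + 4*sqrt(2)/3 ≈ 49.886)
P*(-117 - 105) = (48 + 4*sqrt(2)/3)*(-117 - 105) = (48 + 4*sqrt(2)/3)*(-222) = -10656 - 296*sqrt(2)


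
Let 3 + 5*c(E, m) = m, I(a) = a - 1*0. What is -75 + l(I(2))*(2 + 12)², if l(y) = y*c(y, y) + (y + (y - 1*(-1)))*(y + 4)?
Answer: 28633/5 ≈ 5726.6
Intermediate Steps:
I(a) = a (I(a) = a + 0 = a)
c(E, m) = -⅗ + m/5
l(y) = y*(-⅗ + y/5) + (1 + 2*y)*(4 + y) (l(y) = y*(-⅗ + y/5) + (y + (y - 1*(-1)))*(y + 4) = y*(-⅗ + y/5) + (y + (y + 1))*(4 + y) = y*(-⅗ + y/5) + (y + (1 + y))*(4 + y) = y*(-⅗ + y/5) + (1 + 2*y)*(4 + y))
-75 + l(I(2))*(2 + 12)² = -75 + (4 + (11/5)*2² + (42/5)*2)*(2 + 12)² = -75 + (4 + (11/5)*4 + 84/5)*14² = -75 + (4 + 44/5 + 84/5)*196 = -75 + (148/5)*196 = -75 + 29008/5 = 28633/5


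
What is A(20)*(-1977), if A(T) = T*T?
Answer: -790800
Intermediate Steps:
A(T) = T²
A(20)*(-1977) = 20²*(-1977) = 400*(-1977) = -790800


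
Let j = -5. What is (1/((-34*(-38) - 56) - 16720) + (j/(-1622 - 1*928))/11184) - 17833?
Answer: -393744877647209/22079564640 ≈ -17833.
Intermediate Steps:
(1/((-34*(-38) - 56) - 16720) + (j/(-1622 - 1*928))/11184) - 17833 = (1/((-34*(-38) - 56) - 16720) + (-5/(-1622 - 1*928))/11184) - 17833 = (1/((1292 - 56) - 16720) + (-5/(-1622 - 928))*(1/11184)) - 17833 = (1/(1236 - 16720) + (-5/(-2550))*(1/11184)) - 17833 = (1/(-15484) - 1/2550*(-5)*(1/11184)) - 17833 = (-1/15484 + (1/510)*(1/11184)) - 17833 = (-1/15484 + 1/5703840) - 17833 = -1422089/22079564640 - 17833 = -393744877647209/22079564640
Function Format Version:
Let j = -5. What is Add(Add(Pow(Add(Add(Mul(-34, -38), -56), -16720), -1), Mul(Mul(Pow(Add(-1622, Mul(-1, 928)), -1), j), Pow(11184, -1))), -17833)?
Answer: Rational(-393744877647209, 22079564640) ≈ -17833.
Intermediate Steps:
Add(Add(Pow(Add(Add(Mul(-34, -38), -56), -16720), -1), Mul(Mul(Pow(Add(-1622, Mul(-1, 928)), -1), j), Pow(11184, -1))), -17833) = Add(Add(Pow(Add(Add(Mul(-34, -38), -56), -16720), -1), Mul(Mul(Pow(Add(-1622, Mul(-1, 928)), -1), -5), Pow(11184, -1))), -17833) = Add(Add(Pow(Add(Add(1292, -56), -16720), -1), Mul(Mul(Pow(Add(-1622, -928), -1), -5), Rational(1, 11184))), -17833) = Add(Add(Pow(Add(1236, -16720), -1), Mul(Mul(Pow(-2550, -1), -5), Rational(1, 11184))), -17833) = Add(Add(Pow(-15484, -1), Mul(Mul(Rational(-1, 2550), -5), Rational(1, 11184))), -17833) = Add(Add(Rational(-1, 15484), Mul(Rational(1, 510), Rational(1, 11184))), -17833) = Add(Add(Rational(-1, 15484), Rational(1, 5703840)), -17833) = Add(Rational(-1422089, 22079564640), -17833) = Rational(-393744877647209, 22079564640)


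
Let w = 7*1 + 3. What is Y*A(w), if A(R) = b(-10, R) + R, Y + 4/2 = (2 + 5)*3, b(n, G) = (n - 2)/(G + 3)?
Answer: 2242/13 ≈ 172.46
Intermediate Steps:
b(n, G) = (-2 + n)/(3 + G)
w = 10 (w = 7 + 3 = 10)
Y = 19 (Y = -2 + (2 + 5)*3 = -2 + 7*3 = -2 + 21 = 19)
A(R) = R - 12/(3 + R) (A(R) = (-2 - 10)/(3 + R) + R = -12/(3 + R) + R = R - 12/(3 + R))
Y*A(w) = 19*((-12 + 10*(3 + 10))/(3 + 10)) = 19*((-12 + 10*13)/13) = 19*((-12 + 130)/13) = 19*((1/13)*118) = 19*(118/13) = 2242/13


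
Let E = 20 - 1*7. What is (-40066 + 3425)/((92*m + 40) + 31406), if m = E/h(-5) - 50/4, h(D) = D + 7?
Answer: -36641/30894 ≈ -1.1860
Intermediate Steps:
h(D) = 7 + D
E = 13 (E = 20 - 7 = 13)
m = -6 (m = 13/(7 - 5) - 50/4 = 13/2 - 50*¼ = 13*(½) - 25/2 = 13/2 - 25/2 = -6)
(-40066 + 3425)/((92*m + 40) + 31406) = (-40066 + 3425)/((92*(-6) + 40) + 31406) = -36641/((-552 + 40) + 31406) = -36641/(-512 + 31406) = -36641/30894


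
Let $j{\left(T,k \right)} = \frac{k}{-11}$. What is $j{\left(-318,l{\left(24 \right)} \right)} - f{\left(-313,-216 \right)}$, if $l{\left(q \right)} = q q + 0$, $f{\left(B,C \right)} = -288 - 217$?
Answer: $\frac{4979}{11} \approx 452.64$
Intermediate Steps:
$f{\left(B,C \right)} = -505$ ($f{\left(B,C \right)} = -288 - 217 = -505$)
$l{\left(q \right)} = q^{2}$ ($l{\left(q \right)} = q^{2} + 0 = q^{2}$)
$j{\left(T,k \right)} = - \frac{k}{11}$ ($j{\left(T,k \right)} = k \left(- \frac{1}{11}\right) = - \frac{k}{11}$)
$j{\left(-318,l{\left(24 \right)} \right)} - f{\left(-313,-216 \right)} = - \frac{24^{2}}{11} - -505 = \left(- \frac{1}{11}\right) 576 + 505 = - \frac{576}{11} + 505 = \frac{4979}{11}$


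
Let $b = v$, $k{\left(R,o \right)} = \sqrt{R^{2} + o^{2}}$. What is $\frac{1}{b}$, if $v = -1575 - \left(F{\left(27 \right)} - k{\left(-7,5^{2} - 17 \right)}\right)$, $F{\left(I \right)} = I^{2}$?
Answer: $- \frac{2304}{5308303} - \frac{\sqrt{113}}{5308303} \approx -0.00043604$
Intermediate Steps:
$v = -2304 + \sqrt{113}$ ($v = -1575 - \left(27^{2} - \sqrt{\left(-7\right)^{2} + \left(5^{2} - 17\right)^{2}}\right) = -1575 - \left(729 - \sqrt{49 + \left(25 - 17\right)^{2}}\right) = -1575 - \left(729 - \sqrt{49 + 8^{2}}\right) = -1575 - \left(729 - \sqrt{49 + 64}\right) = -1575 - \left(729 - \sqrt{113}\right) = -2304 + \sqrt{113} \approx -2293.4$)
$b = -2304 + \sqrt{113} \approx -2293.4$
$\frac{1}{b} = \frac{1}{-2304 + \sqrt{113}}$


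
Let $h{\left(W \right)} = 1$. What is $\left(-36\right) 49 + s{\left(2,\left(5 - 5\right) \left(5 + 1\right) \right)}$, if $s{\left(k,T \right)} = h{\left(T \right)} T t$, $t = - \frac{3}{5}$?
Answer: $-1764$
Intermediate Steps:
$t = - \frac{3}{5}$ ($t = \left(-3\right) \frac{1}{5} = - \frac{3}{5} \approx -0.6$)
$s{\left(k,T \right)} = - \frac{3 T}{5}$ ($s{\left(k,T \right)} = 1 T \left(- \frac{3}{5}\right) = T \left(- \frac{3}{5}\right) = - \frac{3 T}{5}$)
$\left(-36\right) 49 + s{\left(2,\left(5 - 5\right) \left(5 + 1\right) \right)} = \left(-36\right) 49 - \frac{3 \left(5 - 5\right) \left(5 + 1\right)}{5} = -1764 - \frac{3 \cdot 0 \cdot 6}{5} = -1764 - 0 = -1764 + 0 = -1764$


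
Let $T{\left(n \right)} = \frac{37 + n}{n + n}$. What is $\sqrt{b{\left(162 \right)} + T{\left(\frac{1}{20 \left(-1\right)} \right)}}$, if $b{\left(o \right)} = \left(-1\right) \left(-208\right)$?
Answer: $\frac{i \sqrt{646}}{2} \approx 12.708 i$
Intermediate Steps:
$T{\left(n \right)} = \frac{37 + n}{2 n}$
$b{\left(o \right)} = 208$
$\sqrt{b{\left(162 \right)} + T{\left(\frac{1}{20 \left(-1\right)} \right)}} = \sqrt{208 + \frac{37 + \frac{1}{20 \left(-1\right)}}{2 \frac{1}{20 \left(-1\right)}}} = \sqrt{208 + \frac{37 + \frac{1}{-20}}{2 \frac{1}{-20}}} = \sqrt{208 + \frac{37 - \frac{1}{20}}{2 \left(- \frac{1}{20}\right)}} = \sqrt{208 + \frac{1}{2} \left(-20\right) \frac{739}{20}} = \sqrt{208 - \frac{739}{2}} = \sqrt{- \frac{323}{2}} = \frac{i \sqrt{646}}{2}$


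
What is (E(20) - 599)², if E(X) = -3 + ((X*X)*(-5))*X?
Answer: 1648522404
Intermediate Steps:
E(X) = -3 - 5*X³ (E(X) = -3 + (X²*(-5))*X = -3 + (-5*X²)*X = -3 - 5*X³)
(E(20) - 599)² = ((-3 - 5*20³) - 599)² = ((-3 - 5*8000) - 599)² = ((-3 - 40000) - 599)² = (-40003 - 599)² = (-40602)² = 1648522404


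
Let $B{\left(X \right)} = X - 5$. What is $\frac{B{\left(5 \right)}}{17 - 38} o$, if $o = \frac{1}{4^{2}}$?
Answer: $0$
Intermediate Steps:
$B{\left(X \right)} = -5 + X$ ($B{\left(X \right)} = X - 5 = -5 + X$)
$o = \frac{1}{16} \approx 0.0625$
$\frac{B{\left(5 \right)}}{17 - 38} o = \frac{-5 + 5}{17 - 38} \cdot \frac{1}{16} = \frac{0}{-21} \cdot \frac{1}{16} = 0 \left(- \frac{1}{21}\right) \frac{1}{16} = 0 \cdot \frac{1}{16} = 0$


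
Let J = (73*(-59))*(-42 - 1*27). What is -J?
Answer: -297183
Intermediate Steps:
J = 297183 (J = -4307*(-42 - 27) = -4307*(-69) = 297183)
-J = -1*297183 = -297183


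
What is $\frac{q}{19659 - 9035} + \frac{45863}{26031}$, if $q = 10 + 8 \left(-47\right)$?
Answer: $\frac{238860583}{138276672} \approx 1.7274$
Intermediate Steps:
$q = -366$ ($q = 10 - 376 = -366$)
$\frac{q}{19659 - 9035} + \frac{45863}{26031} = - \frac{366}{19659 - 9035} + \frac{45863}{26031} = - \frac{366}{10624} + 45863 \cdot \frac{1}{26031} = \left(-366\right) \frac{1}{10624} + \frac{45863}{26031} = - \frac{183}{5312} + \frac{45863}{26031} = \frac{238860583}{138276672}$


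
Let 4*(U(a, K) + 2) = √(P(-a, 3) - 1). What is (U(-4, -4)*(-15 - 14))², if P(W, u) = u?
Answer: 27753/8 - 841*√2 ≈ 2279.8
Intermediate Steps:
U(a, K) = -2 + √2/4 (U(a, K) = -2 + √(3 - 1)/4 = -2 + √2/4)
(U(-4, -4)*(-15 - 14))² = ((-2 + √2/4)*(-15 - 14))² = ((-2 + √2/4)*(-29))² = (58 - 29*√2/4)²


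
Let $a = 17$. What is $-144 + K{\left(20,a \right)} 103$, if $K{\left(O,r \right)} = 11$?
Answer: $989$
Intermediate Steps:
$-144 + K{\left(20,a \right)} 103 = -144 + 11 \cdot 103 = -144 + 1133 = 989$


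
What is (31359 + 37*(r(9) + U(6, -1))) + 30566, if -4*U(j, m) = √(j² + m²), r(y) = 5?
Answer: 62110 - 37*√37/4 ≈ 62054.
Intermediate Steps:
U(j, m) = -√(j² + m²)/4
(31359 + 37*(r(9) + U(6, -1))) + 30566 = (31359 + 37*(5 - √(6² + (-1)²)/4)) + 30566 = (31359 + 37*(5 - √(36 + 1)/4)) + 30566 = (31359 + 37*(5 - √37/4)) + 30566 = (31359 + (185 - 37*√37/4)) + 30566 = (31544 - 37*√37/4) + 30566 = 62110 - 37*√37/4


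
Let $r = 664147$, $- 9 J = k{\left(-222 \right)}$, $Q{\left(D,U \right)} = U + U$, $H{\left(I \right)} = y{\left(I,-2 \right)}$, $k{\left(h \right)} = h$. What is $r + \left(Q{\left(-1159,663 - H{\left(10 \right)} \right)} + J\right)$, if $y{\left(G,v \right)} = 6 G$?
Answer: $\frac{1996133}{3} \approx 6.6538 \cdot 10^{5}$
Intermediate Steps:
$H{\left(I \right)} = 6 I$
$Q{\left(D,U \right)} = 2 U$
$J = \frac{74}{3}$ ($J = \left(- \frac{1}{9}\right) \left(-222\right) = \frac{74}{3} \approx 24.667$)
$r + \left(Q{\left(-1159,663 - H{\left(10 \right)} \right)} + J\right) = 664147 + \left(2 \left(663 - 6 \cdot 10\right) + \frac{74}{3}\right) = 664147 + \left(2 \left(663 - 60\right) + \frac{74}{3}\right) = 664147 + \left(2 \cdot 603 + \frac{74}{3}\right) = 664147 + \left(1206 + \frac{74}{3}\right) = 664147 + \frac{3692}{3} = \frac{1996133}{3}$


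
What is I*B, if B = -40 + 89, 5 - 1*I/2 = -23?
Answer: 2744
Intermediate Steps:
I = 56 (I = 10 - 2*(-23) = 10 + 46 = 56)
B = 49
I*B = 56*49 = 2744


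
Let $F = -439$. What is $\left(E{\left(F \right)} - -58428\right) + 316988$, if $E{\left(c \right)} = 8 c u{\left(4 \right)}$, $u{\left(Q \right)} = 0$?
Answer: $375416$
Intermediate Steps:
$E{\left(c \right)} = 0$ ($E{\left(c \right)} = 8 c 0 = 0$)
$\left(E{\left(F \right)} - -58428\right) + 316988 = \left(0 - -58428\right) + 316988 = \left(0 + 58428\right) + 316988 = 58428 + 316988 = 375416$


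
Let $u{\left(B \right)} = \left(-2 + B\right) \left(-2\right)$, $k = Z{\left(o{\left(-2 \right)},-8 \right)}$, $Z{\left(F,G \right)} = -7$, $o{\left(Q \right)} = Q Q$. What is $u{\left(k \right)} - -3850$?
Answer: $3868$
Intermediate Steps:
$o{\left(Q \right)} = Q^{2}$
$k = -7$
$u{\left(B \right)} = 4 - 2 B$
$u{\left(k \right)} - -3850 = \left(4 - -14\right) - -3850 = \left(4 + 14\right) + 3850 = 18 + 3850 = 3868$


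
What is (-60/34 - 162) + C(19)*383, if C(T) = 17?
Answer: 107903/17 ≈ 6347.2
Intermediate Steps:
(-60/34 - 162) + C(19)*383 = (-60/34 - 162) + 17*383 = (-60*1/34 - 162) + 6511 = (-30/17 - 162) + 6511 = -2784/17 + 6511 = 107903/17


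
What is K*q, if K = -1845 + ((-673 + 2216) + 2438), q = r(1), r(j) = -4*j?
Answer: -8544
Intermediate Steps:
q = -4 (q = -4*1 = -4)
K = 2136 (K = -1845 + (1543 + 2438) = -1845 + 3981 = 2136)
K*q = 2136*(-4) = -8544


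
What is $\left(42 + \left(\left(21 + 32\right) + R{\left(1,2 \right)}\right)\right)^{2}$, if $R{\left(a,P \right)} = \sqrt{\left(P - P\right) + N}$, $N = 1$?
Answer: $9216$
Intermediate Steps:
$R{\left(a,P \right)} = 1$ ($R{\left(a,P \right)} = \sqrt{\left(P - P\right) + 1} = \sqrt{0 + 1} = \sqrt{1} = 1$)
$\left(42 + \left(\left(21 + 32\right) + R{\left(1,2 \right)}\right)\right)^{2} = \left(42 + \left(\left(21 + 32\right) + 1\right)\right)^{2} = \left(42 + \left(53 + 1\right)\right)^{2} = \left(42 + 54\right)^{2} = 96^{2} = 9216$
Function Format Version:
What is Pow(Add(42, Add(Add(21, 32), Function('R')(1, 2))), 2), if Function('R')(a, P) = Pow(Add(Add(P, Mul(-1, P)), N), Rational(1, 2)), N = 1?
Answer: 9216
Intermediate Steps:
Function('R')(a, P) = 1 (Function('R')(a, P) = Pow(Add(Add(P, Mul(-1, P)), 1), Rational(1, 2)) = Pow(Add(0, 1), Rational(1, 2)) = Pow(1, Rational(1, 2)) = 1)
Pow(Add(42, Add(Add(21, 32), Function('R')(1, 2))), 2) = Pow(Add(42, Add(Add(21, 32), 1)), 2) = Pow(Add(42, Add(53, 1)), 2) = Pow(Add(42, 54), 2) = Pow(96, 2) = 9216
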